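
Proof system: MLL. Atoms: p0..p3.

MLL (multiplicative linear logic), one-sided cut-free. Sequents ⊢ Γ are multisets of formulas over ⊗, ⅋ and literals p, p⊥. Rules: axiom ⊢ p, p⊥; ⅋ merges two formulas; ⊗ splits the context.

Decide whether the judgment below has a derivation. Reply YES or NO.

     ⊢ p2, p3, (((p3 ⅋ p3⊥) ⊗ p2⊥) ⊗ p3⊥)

Derivation trace:
[⊗]  ⊢ p2, p3, (((p3 ⅋ p3⊥) ⊗ p2⊥) ⊗ p3⊥)
  [⊗]  ⊢ p2, ((p3 ⅋ p3⊥) ⊗ p2⊥)
    [⅋]  ⊢ (p3 ⅋ p3⊥)
      [Ax]  ⊢ p3, p3⊥
    [Ax]  ⊢ p2, p2⊥
  [Ax]  ⊢ p3, p3⊥

Result: YES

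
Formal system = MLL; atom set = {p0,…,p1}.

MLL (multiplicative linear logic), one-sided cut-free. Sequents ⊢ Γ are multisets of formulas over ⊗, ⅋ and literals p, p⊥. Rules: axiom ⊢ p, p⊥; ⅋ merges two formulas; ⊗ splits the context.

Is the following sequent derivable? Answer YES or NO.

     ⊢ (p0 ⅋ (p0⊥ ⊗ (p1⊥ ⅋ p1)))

Derivation (root first):
[⅋]  ⊢ (p0 ⅋ (p0⊥ ⊗ (p1⊥ ⅋ p1)))
  [⊗]  ⊢ p0, (p0⊥ ⊗ (p1⊥ ⅋ p1))
    [Ax]  ⊢ p0, p0⊥
    [⅋]  ⊢ (p1⊥ ⅋ p1)
      [Ax]  ⊢ p1, p1⊥

Result: YES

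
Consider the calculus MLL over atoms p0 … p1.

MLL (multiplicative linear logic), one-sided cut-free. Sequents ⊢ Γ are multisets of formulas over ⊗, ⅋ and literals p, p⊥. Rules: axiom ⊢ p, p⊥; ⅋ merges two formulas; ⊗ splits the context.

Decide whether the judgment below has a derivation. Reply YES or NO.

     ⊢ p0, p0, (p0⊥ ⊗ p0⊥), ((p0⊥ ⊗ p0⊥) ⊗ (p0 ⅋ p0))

Derivation (root first):
[⊗]  ⊢ p0, p0, (p0⊥ ⊗ p0⊥), ((p0⊥ ⊗ p0⊥) ⊗ (p0 ⅋ p0))
  [⊗]  ⊢ p0, p0, (p0⊥ ⊗ p0⊥)
    [Ax]  ⊢ p0, p0⊥
    [Ax]  ⊢ p0, p0⊥
  [⅋]  ⊢ (p0⊥ ⊗ p0⊥), (p0 ⅋ p0)
    [⊗]  ⊢ p0, p0, (p0⊥ ⊗ p0⊥)
      [Ax]  ⊢ p0, p0⊥
      [Ax]  ⊢ p0, p0⊥

Result: YES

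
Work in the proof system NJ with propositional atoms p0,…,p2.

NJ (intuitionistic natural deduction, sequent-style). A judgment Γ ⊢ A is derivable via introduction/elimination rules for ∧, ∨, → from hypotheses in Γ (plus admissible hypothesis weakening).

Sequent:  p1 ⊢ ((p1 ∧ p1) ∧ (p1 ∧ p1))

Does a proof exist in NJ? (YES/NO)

Derivation (root first):
[∧I] p1 ⊢ ((p1 ∧ p1) ∧ (p1 ∧ p1))
  [∧I] p1 ⊢ (p1 ∧ p1)
    [Ax] p1 ⊢ p1
    [Ax] p1 ⊢ p1
  [∧I] p1 ⊢ (p1 ∧ p1)
    [Ax] p1 ⊢ p1
    [Ax] p1 ⊢ p1

Result: YES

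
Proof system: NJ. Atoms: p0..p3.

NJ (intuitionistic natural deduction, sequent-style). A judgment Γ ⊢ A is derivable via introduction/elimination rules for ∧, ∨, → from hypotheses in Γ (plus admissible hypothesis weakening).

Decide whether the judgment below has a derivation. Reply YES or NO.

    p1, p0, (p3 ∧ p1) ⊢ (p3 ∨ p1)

Derivation trace:
[Wk] p1, p0, (p3 ∧ p1) ⊢ (p3 ∨ p1)
  [Wk] p1, p0 ⊢ (p3 ∨ p1)
    [∨I₂] p1 ⊢ (p3 ∨ p1)
      [Ax] p1 ⊢ p1

Result: YES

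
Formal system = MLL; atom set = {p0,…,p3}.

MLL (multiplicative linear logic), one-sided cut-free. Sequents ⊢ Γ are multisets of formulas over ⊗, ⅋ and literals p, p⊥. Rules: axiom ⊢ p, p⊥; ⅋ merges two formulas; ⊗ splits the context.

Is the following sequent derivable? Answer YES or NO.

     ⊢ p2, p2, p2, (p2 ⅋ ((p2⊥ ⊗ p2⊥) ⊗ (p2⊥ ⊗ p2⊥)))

Derivation trace:
[⅋]  ⊢ p2, p2, p2, (p2 ⅋ ((p2⊥ ⊗ p2⊥) ⊗ (p2⊥ ⊗ p2⊥)))
  [⊗]  ⊢ p2, p2, p2, p2, ((p2⊥ ⊗ p2⊥) ⊗ (p2⊥ ⊗ p2⊥))
    [⊗]  ⊢ p2, p2, (p2⊥ ⊗ p2⊥)
      [Ax]  ⊢ p2, p2⊥
      [Ax]  ⊢ p2, p2⊥
    [⊗]  ⊢ p2, p2, (p2⊥ ⊗ p2⊥)
      [Ax]  ⊢ p2, p2⊥
      [Ax]  ⊢ p2, p2⊥

Result: YES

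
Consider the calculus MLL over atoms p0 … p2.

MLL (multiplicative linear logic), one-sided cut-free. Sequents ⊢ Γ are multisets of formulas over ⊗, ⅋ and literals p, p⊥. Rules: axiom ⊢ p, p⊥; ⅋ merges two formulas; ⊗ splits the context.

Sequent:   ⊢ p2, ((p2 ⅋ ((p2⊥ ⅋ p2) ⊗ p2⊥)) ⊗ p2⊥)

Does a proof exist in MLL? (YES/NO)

Derivation trace:
[⊗]  ⊢ p2, ((p2 ⅋ ((p2⊥ ⅋ p2) ⊗ p2⊥)) ⊗ p2⊥)
  [⅋]  ⊢ (p2 ⅋ ((p2⊥ ⅋ p2) ⊗ p2⊥))
    [⊗]  ⊢ p2, ((p2⊥ ⅋ p2) ⊗ p2⊥)
      [⅋]  ⊢ (p2⊥ ⅋ p2)
        [Ax]  ⊢ p2, p2⊥
      [Ax]  ⊢ p2, p2⊥
  [Ax]  ⊢ p2, p2⊥

Result: YES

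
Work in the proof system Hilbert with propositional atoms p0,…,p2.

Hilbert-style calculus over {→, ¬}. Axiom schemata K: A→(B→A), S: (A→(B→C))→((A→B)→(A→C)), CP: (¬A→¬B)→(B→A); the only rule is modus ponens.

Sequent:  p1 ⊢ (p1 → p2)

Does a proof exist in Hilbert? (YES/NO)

Truth-table refutation:
  v=000: Γ:[p1=F] Δ:[(p1 → p2)=T] refutes=False
  v=001: Γ:[p1=F] Δ:[(p1 → p2)=T] refutes=False
  v=010: Γ:[p1=T] Δ:[(p1 → p2)=F] refutes=True  ← countermodel

Result: NO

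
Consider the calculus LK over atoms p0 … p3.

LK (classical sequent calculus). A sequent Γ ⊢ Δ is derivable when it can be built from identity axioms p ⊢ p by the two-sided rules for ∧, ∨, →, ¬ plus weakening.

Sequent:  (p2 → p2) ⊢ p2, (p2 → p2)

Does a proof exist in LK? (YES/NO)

Proof tree:
[→R] (p2 → p2) ⊢ p2, (p2 → p2)
  [WR] p2, (p2 → p2) ⊢ p2, p2
    [→L] p2, (p2 → p2) ⊢ p2
      [Ax] p2 ⊢ p2
      [Ax] p2 ⊢ p2

Result: YES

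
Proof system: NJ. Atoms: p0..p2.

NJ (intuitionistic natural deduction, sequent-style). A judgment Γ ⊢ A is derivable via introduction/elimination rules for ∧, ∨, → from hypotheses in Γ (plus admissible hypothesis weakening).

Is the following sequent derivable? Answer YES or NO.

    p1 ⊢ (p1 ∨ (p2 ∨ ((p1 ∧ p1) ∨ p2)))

Derivation (root first):
[∨I₂] p1 ⊢ (p1 ∨ (p2 ∨ ((p1 ∧ p1) ∨ p2)))
  [∨I₂] p1 ⊢ (p2 ∨ ((p1 ∧ p1) ∨ p2))
    [∨I₁] p1 ⊢ ((p1 ∧ p1) ∨ p2)
      [∧I] p1 ⊢ (p1 ∧ p1)
        [Ax] p1 ⊢ p1
        [Ax] p1 ⊢ p1

Result: YES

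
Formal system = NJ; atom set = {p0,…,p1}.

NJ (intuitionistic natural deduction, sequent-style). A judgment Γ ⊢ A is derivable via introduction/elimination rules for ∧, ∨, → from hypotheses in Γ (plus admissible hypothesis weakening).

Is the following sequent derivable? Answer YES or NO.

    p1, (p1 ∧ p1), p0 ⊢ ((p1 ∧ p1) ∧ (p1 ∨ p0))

Derivation (root first):
[∧I] p1, (p1 ∧ p1), p0 ⊢ ((p1 ∧ p1) ∧ (p1 ∨ p0))
  [Wk] p1, (p1 ∧ p1) ⊢ (p1 ∧ p1)
    [∧I] p1 ⊢ (p1 ∧ p1)
      [Ax] p1 ⊢ p1
      [Ax] p1 ⊢ p1
  [∨I₁] p1, p0, (p1 ∧ p1) ⊢ (p1 ∨ p0)
    [Wk] p1, p0, (p1 ∧ p1) ⊢ p1
      [Wk] p1, p0 ⊢ p1
        [Ax] p1 ⊢ p1

Result: YES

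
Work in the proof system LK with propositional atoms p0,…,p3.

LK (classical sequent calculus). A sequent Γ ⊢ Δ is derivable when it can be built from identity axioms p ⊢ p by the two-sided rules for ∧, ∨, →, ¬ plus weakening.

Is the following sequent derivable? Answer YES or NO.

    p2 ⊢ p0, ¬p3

Truth-table refutation:
  v=0000: Γ:[p2=F] Δ:[p0=F, ¬p3=T] refutes=False
  v=0001: Γ:[p2=F] Δ:[p0=F, ¬p3=F] refutes=False
  v=0010: Γ:[p2=T] Δ:[p0=F, ¬p3=T] refutes=False
  v=0011: Γ:[p2=T] Δ:[p0=F, ¬p3=F] refutes=True  ← countermodel

Result: NO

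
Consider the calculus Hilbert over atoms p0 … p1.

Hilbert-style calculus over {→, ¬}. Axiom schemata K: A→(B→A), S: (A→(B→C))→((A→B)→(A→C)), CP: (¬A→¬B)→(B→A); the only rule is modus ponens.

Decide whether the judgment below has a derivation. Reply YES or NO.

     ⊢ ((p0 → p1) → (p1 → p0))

Search for a countermodel by truth-table:
  v=00: Γ:[] Δ:[((p0 → p1) → (p1 → p0))=T] refutes=False
  v=01: Γ:[] Δ:[((p0 → p1) → (p1 → p0))=F] refutes=True  ← countermodel

Result: NO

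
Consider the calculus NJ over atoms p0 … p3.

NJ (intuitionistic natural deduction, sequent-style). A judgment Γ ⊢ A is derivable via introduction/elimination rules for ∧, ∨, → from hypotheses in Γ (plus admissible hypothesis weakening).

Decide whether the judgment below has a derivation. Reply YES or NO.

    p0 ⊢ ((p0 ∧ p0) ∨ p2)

Proof tree:
[∨I₁] p0 ⊢ ((p0 ∧ p0) ∨ p2)
  [∧I] p0 ⊢ (p0 ∧ p0)
    [Ax] p0 ⊢ p0
    [Ax] p0 ⊢ p0

Result: YES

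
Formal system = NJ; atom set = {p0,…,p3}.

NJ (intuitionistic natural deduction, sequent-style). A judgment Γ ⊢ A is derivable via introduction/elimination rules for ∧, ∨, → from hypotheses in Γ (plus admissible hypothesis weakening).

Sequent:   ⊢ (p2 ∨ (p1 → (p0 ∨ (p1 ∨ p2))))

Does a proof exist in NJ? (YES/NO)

Proof tree:
[∨I₂]  ⊢ (p2 ∨ (p1 → (p0 ∨ (p1 ∨ p2))))
  [→I]  ⊢ (p1 → (p0 ∨ (p1 ∨ p2)))
    [∨I₂] p1 ⊢ (p0 ∨ (p1 ∨ p2))
      [∨I₁] p1 ⊢ (p1 ∨ p2)
        [Ax] p1 ⊢ p1

Result: YES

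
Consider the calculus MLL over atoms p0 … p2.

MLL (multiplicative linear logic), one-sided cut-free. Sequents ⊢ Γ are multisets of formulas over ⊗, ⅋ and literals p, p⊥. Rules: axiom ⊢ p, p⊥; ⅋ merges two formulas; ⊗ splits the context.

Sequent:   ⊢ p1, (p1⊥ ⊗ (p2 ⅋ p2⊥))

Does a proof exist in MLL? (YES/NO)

Derivation trace:
[⊗]  ⊢ p1, (p1⊥ ⊗ (p2 ⅋ p2⊥))
  [Ax]  ⊢ p1, p1⊥
  [⅋]  ⊢ (p2 ⅋ p2⊥)
    [Ax]  ⊢ p2, p2⊥

Result: YES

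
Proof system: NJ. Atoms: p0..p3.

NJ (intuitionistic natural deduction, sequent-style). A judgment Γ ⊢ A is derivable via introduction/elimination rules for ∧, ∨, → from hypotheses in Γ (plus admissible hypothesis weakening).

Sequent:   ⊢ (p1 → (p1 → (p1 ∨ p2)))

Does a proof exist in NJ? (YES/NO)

Derivation trace:
[→I]  ⊢ (p1 → (p1 → (p1 ∨ p2)))
  [Wk] p1 ⊢ (p1 → (p1 ∨ p2))
    [→I]  ⊢ (p1 → (p1 ∨ p2))
      [∨I₁] p1 ⊢ (p1 ∨ p2)
        [Ax] p1 ⊢ p1

Result: YES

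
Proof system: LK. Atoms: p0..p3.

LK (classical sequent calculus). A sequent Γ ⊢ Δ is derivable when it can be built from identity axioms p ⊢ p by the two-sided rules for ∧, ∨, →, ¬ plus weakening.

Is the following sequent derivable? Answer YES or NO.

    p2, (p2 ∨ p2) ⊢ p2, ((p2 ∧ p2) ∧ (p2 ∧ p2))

Derivation trace:
[∧R] p2, (p2 ∨ p2) ⊢ p2, ((p2 ∧ p2) ∧ (p2 ∧ p2))
  [∧R] p2 ⊢ (p2 ∧ p2)
    [Ax] p2 ⊢ p2
    [Ax] p2 ⊢ p2
  [∨L] (p2 ∨ p2) ⊢ p2, (p2 ∧ p2)
    [∧R] p2 ⊢ (p2 ∧ p2)
      [Ax] p2 ⊢ p2
      [Ax] p2 ⊢ p2
    [Ax] p2 ⊢ p2

Result: YES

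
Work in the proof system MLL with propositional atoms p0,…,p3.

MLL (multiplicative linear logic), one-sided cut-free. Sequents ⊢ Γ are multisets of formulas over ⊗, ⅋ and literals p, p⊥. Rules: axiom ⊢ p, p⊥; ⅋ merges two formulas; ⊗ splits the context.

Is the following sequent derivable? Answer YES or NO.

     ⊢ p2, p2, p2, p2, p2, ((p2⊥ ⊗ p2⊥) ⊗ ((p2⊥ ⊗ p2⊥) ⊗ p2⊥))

Derivation (root first):
[⊗]  ⊢ p2, p2, p2, p2, p2, ((p2⊥ ⊗ p2⊥) ⊗ ((p2⊥ ⊗ p2⊥) ⊗ p2⊥))
  [⊗]  ⊢ p2, p2, (p2⊥ ⊗ p2⊥)
    [Ax]  ⊢ p2, p2⊥
    [Ax]  ⊢ p2, p2⊥
  [⊗]  ⊢ p2, p2, p2, ((p2⊥ ⊗ p2⊥) ⊗ p2⊥)
    [⊗]  ⊢ p2, p2, (p2⊥ ⊗ p2⊥)
      [Ax]  ⊢ p2, p2⊥
      [Ax]  ⊢ p2, p2⊥
    [Ax]  ⊢ p2, p2⊥

Result: YES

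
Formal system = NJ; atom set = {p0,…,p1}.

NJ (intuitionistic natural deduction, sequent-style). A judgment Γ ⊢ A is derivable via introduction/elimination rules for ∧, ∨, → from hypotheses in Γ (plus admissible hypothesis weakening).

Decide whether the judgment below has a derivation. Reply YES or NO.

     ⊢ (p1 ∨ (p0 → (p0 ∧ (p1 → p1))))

Derivation trace:
[∨I₂]  ⊢ (p1 ∨ (p0 → (p0 ∧ (p1 → p1))))
  [→I]  ⊢ (p0 → (p0 ∧ (p1 → p1)))
    [∧I] p0 ⊢ (p0 ∧ (p1 → p1))
      [Ax] p0 ⊢ p0
      [→I]  ⊢ (p1 → p1)
        [Ax] p1 ⊢ p1

Result: YES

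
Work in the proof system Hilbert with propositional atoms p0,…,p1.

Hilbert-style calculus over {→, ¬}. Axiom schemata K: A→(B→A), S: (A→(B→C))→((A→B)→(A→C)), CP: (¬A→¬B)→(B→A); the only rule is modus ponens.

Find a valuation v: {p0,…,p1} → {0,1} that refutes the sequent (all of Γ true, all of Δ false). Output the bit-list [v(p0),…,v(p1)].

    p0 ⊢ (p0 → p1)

Enumerate valuations to refute Γ ⊢ Δ:
  v=00: Γ:[p0=F] Δ:[(p0 → p1)=T] refutes=False
  v=01: Γ:[p0=F] Δ:[(p0 → p1)=T] refutes=False
  v=10: Γ:[p0=T] Δ:[(p0 → p1)=F] refutes=True  ← countermodel

Result: [1, 0]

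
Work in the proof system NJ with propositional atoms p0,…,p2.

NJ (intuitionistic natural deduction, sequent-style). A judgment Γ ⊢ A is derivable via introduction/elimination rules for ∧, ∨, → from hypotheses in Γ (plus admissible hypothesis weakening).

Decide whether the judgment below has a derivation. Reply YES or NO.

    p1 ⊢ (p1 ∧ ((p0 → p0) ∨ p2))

Proof tree:
[∧I] p1 ⊢ (p1 ∧ ((p0 → p0) ∨ p2))
  [Ax] p1 ⊢ p1
  [∨I₁]  ⊢ ((p0 → p0) ∨ p2)
    [→I]  ⊢ (p0 → p0)
      [Ax] p0 ⊢ p0

Result: YES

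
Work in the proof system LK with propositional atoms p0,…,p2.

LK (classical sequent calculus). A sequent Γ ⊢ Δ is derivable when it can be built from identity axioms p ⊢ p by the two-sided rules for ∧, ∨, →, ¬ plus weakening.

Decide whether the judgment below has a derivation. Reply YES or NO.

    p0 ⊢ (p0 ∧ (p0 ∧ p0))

Derivation trace:
[∧R] p0 ⊢ (p0 ∧ (p0 ∧ p0))
  [Ax] p0 ⊢ p0
  [∧R] p0 ⊢ (p0 ∧ p0)
    [Ax] p0 ⊢ p0
    [Ax] p0 ⊢ p0

Result: YES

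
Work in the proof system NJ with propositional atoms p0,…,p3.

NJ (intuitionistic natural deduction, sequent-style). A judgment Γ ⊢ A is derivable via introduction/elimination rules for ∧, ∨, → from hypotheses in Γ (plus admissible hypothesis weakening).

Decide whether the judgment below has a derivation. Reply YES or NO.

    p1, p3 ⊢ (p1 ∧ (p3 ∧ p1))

Proof tree:
[∧I] p1, p3 ⊢ (p1 ∧ (p3 ∧ p1))
  [Ax] p1 ⊢ p1
  [∧I] p1, p3 ⊢ (p3 ∧ p1)
    [Ax] p3 ⊢ p3
    [Ax] p1 ⊢ p1

Result: YES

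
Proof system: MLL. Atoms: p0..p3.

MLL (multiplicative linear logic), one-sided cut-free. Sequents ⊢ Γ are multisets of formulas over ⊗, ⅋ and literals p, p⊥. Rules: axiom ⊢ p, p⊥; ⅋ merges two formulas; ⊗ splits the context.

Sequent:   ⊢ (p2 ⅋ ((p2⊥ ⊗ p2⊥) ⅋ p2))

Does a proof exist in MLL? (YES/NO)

Derivation (root first):
[⅋]  ⊢ (p2 ⅋ ((p2⊥ ⊗ p2⊥) ⅋ p2))
  [⅋]  ⊢ p2, ((p2⊥ ⊗ p2⊥) ⅋ p2)
    [⊗]  ⊢ p2, p2, (p2⊥ ⊗ p2⊥)
      [Ax]  ⊢ p2, p2⊥
      [Ax]  ⊢ p2, p2⊥

Result: YES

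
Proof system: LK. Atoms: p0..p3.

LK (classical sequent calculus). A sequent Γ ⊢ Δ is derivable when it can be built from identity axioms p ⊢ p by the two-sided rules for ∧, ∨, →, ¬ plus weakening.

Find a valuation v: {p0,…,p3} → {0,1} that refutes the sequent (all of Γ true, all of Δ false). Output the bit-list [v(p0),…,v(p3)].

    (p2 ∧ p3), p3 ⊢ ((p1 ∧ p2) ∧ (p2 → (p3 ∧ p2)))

Search for a countermodel by truth-table:
  v=0000: Γ:[(p2 ∧ p3)=F, p3=F] Δ:[((p1 ∧ p2) ∧ (p2 → (p3 ∧ p2)))=F] refutes=False
  v=0001: Γ:[(p2 ∧ p3)=F, p3=T] Δ:[((p1 ∧ p2) ∧ (p2 → (p3 ∧ p2)))=F] refutes=False
  v=0010: Γ:[(p2 ∧ p3)=F, p3=F] Δ:[((p1 ∧ p2) ∧ (p2 → (p3 ∧ p2)))=F] refutes=False
  v=0011: Γ:[(p2 ∧ p3)=T, p3=T] Δ:[((p1 ∧ p2) ∧ (p2 → (p3 ∧ p2)))=F] refutes=True  ← countermodel

Result: [0, 0, 1, 1]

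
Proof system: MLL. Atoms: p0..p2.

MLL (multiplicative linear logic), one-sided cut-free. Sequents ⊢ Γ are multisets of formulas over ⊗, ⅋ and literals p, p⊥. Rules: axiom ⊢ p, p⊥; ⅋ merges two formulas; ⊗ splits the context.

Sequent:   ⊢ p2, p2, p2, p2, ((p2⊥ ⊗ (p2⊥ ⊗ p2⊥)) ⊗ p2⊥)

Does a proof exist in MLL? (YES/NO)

Derivation (root first):
[⊗]  ⊢ p2, p2, p2, p2, ((p2⊥ ⊗ (p2⊥ ⊗ p2⊥)) ⊗ p2⊥)
  [⊗]  ⊢ p2, p2, p2, (p2⊥ ⊗ (p2⊥ ⊗ p2⊥))
    [Ax]  ⊢ p2, p2⊥
    [⊗]  ⊢ p2, p2, (p2⊥ ⊗ p2⊥)
      [Ax]  ⊢ p2, p2⊥
      [Ax]  ⊢ p2, p2⊥
  [Ax]  ⊢ p2, p2⊥

Result: YES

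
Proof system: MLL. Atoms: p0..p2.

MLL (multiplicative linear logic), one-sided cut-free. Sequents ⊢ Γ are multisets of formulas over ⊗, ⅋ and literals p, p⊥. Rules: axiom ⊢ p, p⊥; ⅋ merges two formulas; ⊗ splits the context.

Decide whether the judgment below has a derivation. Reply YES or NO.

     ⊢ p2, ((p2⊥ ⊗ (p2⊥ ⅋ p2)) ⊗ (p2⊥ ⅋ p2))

Derivation trace:
[⊗]  ⊢ p2, ((p2⊥ ⊗ (p2⊥ ⅋ p2)) ⊗ (p2⊥ ⅋ p2))
  [⊗]  ⊢ p2, (p2⊥ ⊗ (p2⊥ ⅋ p2))
    [Ax]  ⊢ p2, p2⊥
    [⅋]  ⊢ (p2⊥ ⅋ p2)
      [Ax]  ⊢ p2, p2⊥
  [⅋]  ⊢ (p2⊥ ⅋ p2)
    [Ax]  ⊢ p2, p2⊥

Result: YES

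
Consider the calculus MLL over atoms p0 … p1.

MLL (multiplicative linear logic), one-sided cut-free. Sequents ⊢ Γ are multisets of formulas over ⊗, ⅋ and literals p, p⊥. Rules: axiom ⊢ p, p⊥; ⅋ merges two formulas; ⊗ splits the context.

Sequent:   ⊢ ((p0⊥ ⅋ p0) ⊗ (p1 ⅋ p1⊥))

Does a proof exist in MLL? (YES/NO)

Derivation (root first):
[⊗]  ⊢ ((p0⊥ ⅋ p0) ⊗ (p1 ⅋ p1⊥))
  [⅋]  ⊢ (p0⊥ ⅋ p0)
    [Ax]  ⊢ p0, p0⊥
  [⅋]  ⊢ (p1 ⅋ p1⊥)
    [Ax]  ⊢ p1, p1⊥

Result: YES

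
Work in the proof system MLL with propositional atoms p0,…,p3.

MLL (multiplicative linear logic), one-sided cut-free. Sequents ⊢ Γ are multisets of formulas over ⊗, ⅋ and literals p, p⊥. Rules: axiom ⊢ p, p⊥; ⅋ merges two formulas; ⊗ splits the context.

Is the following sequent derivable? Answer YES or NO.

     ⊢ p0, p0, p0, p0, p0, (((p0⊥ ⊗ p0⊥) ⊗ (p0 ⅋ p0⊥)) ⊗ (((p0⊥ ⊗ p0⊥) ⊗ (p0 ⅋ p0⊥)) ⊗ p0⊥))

Proof tree:
[⊗]  ⊢ p0, p0, p0, p0, p0, (((p0⊥ ⊗ p0⊥) ⊗ (p0 ⅋ p0⊥)) ⊗ (((p0⊥ ⊗ p0⊥) ⊗ (p0 ⅋ p0⊥)) ⊗ p0⊥))
  [⊗]  ⊢ p0, p0, ((p0⊥ ⊗ p0⊥) ⊗ (p0 ⅋ p0⊥))
    [⊗]  ⊢ p0, p0, (p0⊥ ⊗ p0⊥)
      [Ax]  ⊢ p0, p0⊥
      [Ax]  ⊢ p0, p0⊥
    [⅋]  ⊢ (p0 ⅋ p0⊥)
      [Ax]  ⊢ p0, p0⊥
  [⊗]  ⊢ p0, p0, p0, (((p0⊥ ⊗ p0⊥) ⊗ (p0 ⅋ p0⊥)) ⊗ p0⊥)
    [⊗]  ⊢ p0, p0, ((p0⊥ ⊗ p0⊥) ⊗ (p0 ⅋ p0⊥))
      [⊗]  ⊢ p0, p0, (p0⊥ ⊗ p0⊥)
        [Ax]  ⊢ p0, p0⊥
        [Ax]  ⊢ p0, p0⊥
      [⅋]  ⊢ (p0 ⅋ p0⊥)
        [Ax]  ⊢ p0, p0⊥
    [Ax]  ⊢ p0, p0⊥

Result: YES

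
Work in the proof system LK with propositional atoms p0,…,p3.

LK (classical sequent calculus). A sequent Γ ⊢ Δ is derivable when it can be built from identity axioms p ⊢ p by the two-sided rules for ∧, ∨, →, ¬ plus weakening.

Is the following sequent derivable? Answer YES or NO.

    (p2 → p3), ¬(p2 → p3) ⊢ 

Derivation (root first):
[¬L] (p2 → p3), ¬(p2 → p3) ⊢ 
  [→R] (p2 → p3) ⊢ (p2 → p3)
    [→L] p2, (p2 → p3) ⊢ p3
      [Ax] p2 ⊢ p2
      [Ax] p3 ⊢ p3

Result: YES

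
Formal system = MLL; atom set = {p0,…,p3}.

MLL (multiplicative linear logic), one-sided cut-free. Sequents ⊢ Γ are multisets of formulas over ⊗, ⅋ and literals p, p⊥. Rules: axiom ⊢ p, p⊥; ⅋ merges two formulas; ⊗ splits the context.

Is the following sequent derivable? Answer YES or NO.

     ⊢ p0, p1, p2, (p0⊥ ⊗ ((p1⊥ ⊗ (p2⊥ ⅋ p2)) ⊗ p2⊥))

Derivation trace:
[⊗]  ⊢ p0, p1, p2, (p0⊥ ⊗ ((p1⊥ ⊗ (p2⊥ ⅋ p2)) ⊗ p2⊥))
  [Ax]  ⊢ p0, p0⊥
  [⊗]  ⊢ p1, p2, ((p1⊥ ⊗ (p2⊥ ⅋ p2)) ⊗ p2⊥)
    [⊗]  ⊢ p1, (p1⊥ ⊗ (p2⊥ ⅋ p2))
      [Ax]  ⊢ p1, p1⊥
      [⅋]  ⊢ (p2⊥ ⅋ p2)
        [Ax]  ⊢ p2, p2⊥
    [Ax]  ⊢ p2, p2⊥

Result: YES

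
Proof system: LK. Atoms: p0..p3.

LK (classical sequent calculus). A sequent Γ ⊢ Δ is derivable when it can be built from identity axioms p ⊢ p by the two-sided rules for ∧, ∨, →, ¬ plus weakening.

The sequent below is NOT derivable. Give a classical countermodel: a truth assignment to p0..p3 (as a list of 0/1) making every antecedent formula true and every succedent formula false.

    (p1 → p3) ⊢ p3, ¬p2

Search for a countermodel by truth-table:
  v=0000: Γ:[(p1 → p3)=T] Δ:[p3=F, ¬p2=T] refutes=False
  v=0001: Γ:[(p1 → p3)=T] Δ:[p3=T, ¬p2=T] refutes=False
  v=0010: Γ:[(p1 → p3)=T] Δ:[p3=F, ¬p2=F] refutes=True  ← countermodel

Result: [0, 0, 1, 0]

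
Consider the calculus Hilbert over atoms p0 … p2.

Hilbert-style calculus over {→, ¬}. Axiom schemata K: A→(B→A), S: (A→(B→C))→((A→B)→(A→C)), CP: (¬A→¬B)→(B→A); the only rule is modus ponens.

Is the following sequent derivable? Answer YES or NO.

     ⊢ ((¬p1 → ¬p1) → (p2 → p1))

Enumerate valuations to refute Γ ⊢ Δ:
  v=000: Γ:[] Δ:[((¬p1 → ¬p1) → (p2 → p1))=T] refutes=False
  v=001: Γ:[] Δ:[((¬p1 → ¬p1) → (p2 → p1))=F] refutes=True  ← countermodel

Result: NO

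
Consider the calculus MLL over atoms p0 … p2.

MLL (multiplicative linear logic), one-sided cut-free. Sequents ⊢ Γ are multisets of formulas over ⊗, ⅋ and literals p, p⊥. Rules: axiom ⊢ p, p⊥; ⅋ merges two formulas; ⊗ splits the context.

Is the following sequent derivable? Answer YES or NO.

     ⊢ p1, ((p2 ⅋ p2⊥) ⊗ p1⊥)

Derivation trace:
[⊗]  ⊢ p1, ((p2 ⅋ p2⊥) ⊗ p1⊥)
  [⅋]  ⊢ (p2 ⅋ p2⊥)
    [Ax]  ⊢ p2, p2⊥
  [Ax]  ⊢ p1, p1⊥

Result: YES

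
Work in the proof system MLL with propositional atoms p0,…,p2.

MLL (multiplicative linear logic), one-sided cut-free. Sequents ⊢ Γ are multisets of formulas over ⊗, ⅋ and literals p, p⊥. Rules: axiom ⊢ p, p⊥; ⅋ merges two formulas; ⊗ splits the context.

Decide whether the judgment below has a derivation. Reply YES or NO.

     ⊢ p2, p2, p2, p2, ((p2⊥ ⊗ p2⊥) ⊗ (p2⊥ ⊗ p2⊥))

Proof tree:
[⊗]  ⊢ p2, p2, p2, p2, ((p2⊥ ⊗ p2⊥) ⊗ (p2⊥ ⊗ p2⊥))
  [⊗]  ⊢ p2, p2, (p2⊥ ⊗ p2⊥)
    [Ax]  ⊢ p2, p2⊥
    [Ax]  ⊢ p2, p2⊥
  [⊗]  ⊢ p2, p2, (p2⊥ ⊗ p2⊥)
    [Ax]  ⊢ p2, p2⊥
    [Ax]  ⊢ p2, p2⊥

Result: YES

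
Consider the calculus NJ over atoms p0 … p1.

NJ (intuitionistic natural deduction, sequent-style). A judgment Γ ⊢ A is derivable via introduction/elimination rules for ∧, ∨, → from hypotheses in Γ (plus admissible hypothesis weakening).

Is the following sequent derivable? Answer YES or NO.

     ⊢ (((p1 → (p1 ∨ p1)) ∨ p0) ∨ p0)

Derivation trace:
[∨I₁]  ⊢ (((p1 → (p1 ∨ p1)) ∨ p0) ∨ p0)
  [∨I₁]  ⊢ ((p1 → (p1 ∨ p1)) ∨ p0)
    [→I]  ⊢ (p1 → (p1 ∨ p1))
      [∨I₂] p1 ⊢ (p1 ∨ p1)
        [Ax] p1 ⊢ p1

Result: YES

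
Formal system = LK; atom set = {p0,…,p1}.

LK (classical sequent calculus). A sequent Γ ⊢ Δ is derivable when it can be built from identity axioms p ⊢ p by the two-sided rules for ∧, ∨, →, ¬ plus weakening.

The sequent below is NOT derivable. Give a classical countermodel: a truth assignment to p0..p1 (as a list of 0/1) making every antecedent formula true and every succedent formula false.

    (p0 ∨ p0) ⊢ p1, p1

Truth-table refutation:
  v=00: Γ:[(p0 ∨ p0)=F] Δ:[p1=F, p1=F] refutes=False
  v=01: Γ:[(p0 ∨ p0)=F] Δ:[p1=T, p1=T] refutes=False
  v=10: Γ:[(p0 ∨ p0)=T] Δ:[p1=F, p1=F] refutes=True  ← countermodel

Result: [1, 0]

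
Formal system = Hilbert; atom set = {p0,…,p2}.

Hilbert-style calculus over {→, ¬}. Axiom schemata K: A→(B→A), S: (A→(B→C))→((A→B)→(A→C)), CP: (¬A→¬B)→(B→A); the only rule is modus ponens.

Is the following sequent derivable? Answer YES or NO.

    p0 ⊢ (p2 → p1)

Truth-table refutation:
  v=000: Γ:[p0=F] Δ:[(p2 → p1)=T] refutes=False
  v=001: Γ:[p0=F] Δ:[(p2 → p1)=F] refutes=False
  v=010: Γ:[p0=F] Δ:[(p2 → p1)=T] refutes=False
  v=011: Γ:[p0=F] Δ:[(p2 → p1)=T] refutes=False
  v=100: Γ:[p0=T] Δ:[(p2 → p1)=T] refutes=False
  v=101: Γ:[p0=T] Δ:[(p2 → p1)=F] refutes=True  ← countermodel

Result: NO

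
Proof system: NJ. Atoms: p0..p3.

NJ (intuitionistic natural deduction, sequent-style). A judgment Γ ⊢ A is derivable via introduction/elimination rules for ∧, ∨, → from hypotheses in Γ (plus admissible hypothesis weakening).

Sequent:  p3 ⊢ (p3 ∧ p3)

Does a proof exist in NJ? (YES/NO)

Derivation trace:
[∧I] p3 ⊢ (p3 ∧ p3)
  [Wk] p3, p3 ⊢ p3
    [Ax] p3 ⊢ p3
  [Wk] p3, p3 ⊢ p3
    [Ax] p3 ⊢ p3

Result: YES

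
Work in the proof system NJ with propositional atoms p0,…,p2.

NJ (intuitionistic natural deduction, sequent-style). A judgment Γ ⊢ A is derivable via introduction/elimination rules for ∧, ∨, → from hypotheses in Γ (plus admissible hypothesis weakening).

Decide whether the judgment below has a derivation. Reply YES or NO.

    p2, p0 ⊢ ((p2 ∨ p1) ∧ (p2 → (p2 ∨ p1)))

Derivation trace:
[∧I] p2, p0 ⊢ ((p2 ∨ p1) ∧ (p2 → (p2 ∨ p1)))
  [Wk] p2, p0 ⊢ (p2 ∨ p1)
    [∨I₁] p2 ⊢ (p2 ∨ p1)
      [Ax] p2 ⊢ p2
  [→I]  ⊢ (p2 → (p2 ∨ p1))
    [∨I₁] p2 ⊢ (p2 ∨ p1)
      [Ax] p2 ⊢ p2

Result: YES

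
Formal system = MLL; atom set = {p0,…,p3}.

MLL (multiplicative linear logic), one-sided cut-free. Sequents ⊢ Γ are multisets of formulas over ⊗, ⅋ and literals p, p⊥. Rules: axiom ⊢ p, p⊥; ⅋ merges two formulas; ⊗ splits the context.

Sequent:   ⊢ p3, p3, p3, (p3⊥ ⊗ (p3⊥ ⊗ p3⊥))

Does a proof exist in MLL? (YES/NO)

Proof tree:
[⊗]  ⊢ p3, p3, p3, (p3⊥ ⊗ (p3⊥ ⊗ p3⊥))
  [Ax]  ⊢ p3, p3⊥
  [⊗]  ⊢ p3, p3, (p3⊥ ⊗ p3⊥)
    [Ax]  ⊢ p3, p3⊥
    [Ax]  ⊢ p3, p3⊥

Result: YES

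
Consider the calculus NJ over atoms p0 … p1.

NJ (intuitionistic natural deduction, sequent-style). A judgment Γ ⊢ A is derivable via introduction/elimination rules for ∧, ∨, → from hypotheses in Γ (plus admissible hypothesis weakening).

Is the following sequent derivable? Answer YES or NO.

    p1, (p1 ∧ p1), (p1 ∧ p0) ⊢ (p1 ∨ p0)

Proof tree:
[∨I₁] p1, (p1 ∧ p1), (p1 ∧ p0) ⊢ (p1 ∨ p0)
  [Wk] p1, (p1 ∧ p1), (p1 ∧ p0) ⊢ p1
    [Wk] p1, (p1 ∧ p1) ⊢ p1
      [Ax] p1 ⊢ p1

Result: YES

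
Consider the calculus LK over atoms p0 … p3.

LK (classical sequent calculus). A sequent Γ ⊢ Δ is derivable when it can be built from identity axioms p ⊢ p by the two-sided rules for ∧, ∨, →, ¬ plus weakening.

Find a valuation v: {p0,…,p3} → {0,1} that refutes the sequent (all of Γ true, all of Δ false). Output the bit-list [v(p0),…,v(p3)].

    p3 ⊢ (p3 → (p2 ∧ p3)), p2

Enumerate valuations to refute Γ ⊢ Δ:
  v=0000: Γ:[p3=F] Δ:[(p3 → (p2 ∧ p3))=T, p2=F] refutes=False
  v=0001: Γ:[p3=T] Δ:[(p3 → (p2 ∧ p3))=F, p2=F] refutes=True  ← countermodel

Result: [0, 0, 0, 1]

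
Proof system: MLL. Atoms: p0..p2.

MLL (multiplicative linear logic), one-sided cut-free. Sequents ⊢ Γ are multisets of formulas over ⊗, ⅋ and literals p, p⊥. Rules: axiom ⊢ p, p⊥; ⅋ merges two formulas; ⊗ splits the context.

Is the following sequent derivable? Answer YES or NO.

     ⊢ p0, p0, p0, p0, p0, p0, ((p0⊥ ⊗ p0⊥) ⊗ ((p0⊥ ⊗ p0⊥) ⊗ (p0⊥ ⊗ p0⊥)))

Derivation (root first):
[⊗]  ⊢ p0, p0, p0, p0, p0, p0, ((p0⊥ ⊗ p0⊥) ⊗ ((p0⊥ ⊗ p0⊥) ⊗ (p0⊥ ⊗ p0⊥)))
  [⊗]  ⊢ p0, p0, (p0⊥ ⊗ p0⊥)
    [Ax]  ⊢ p0, p0⊥
    [Ax]  ⊢ p0, p0⊥
  [⊗]  ⊢ p0, p0, p0, p0, ((p0⊥ ⊗ p0⊥) ⊗ (p0⊥ ⊗ p0⊥))
    [⊗]  ⊢ p0, p0, (p0⊥ ⊗ p0⊥)
      [Ax]  ⊢ p0, p0⊥
      [Ax]  ⊢ p0, p0⊥
    [⊗]  ⊢ p0, p0, (p0⊥ ⊗ p0⊥)
      [Ax]  ⊢ p0, p0⊥
      [Ax]  ⊢ p0, p0⊥

Result: YES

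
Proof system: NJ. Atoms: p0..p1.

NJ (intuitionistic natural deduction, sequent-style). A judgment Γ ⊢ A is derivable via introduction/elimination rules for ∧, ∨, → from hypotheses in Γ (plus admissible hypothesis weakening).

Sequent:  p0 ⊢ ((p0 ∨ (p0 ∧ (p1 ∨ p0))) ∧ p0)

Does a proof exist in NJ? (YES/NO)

Derivation (root first):
[∧I] p0 ⊢ ((p0 ∨ (p0 ∧ (p1 ∨ p0))) ∧ p0)
  [∨I₂] p0 ⊢ (p0 ∨ (p0 ∧ (p1 ∨ p0)))
    [∧I] p0 ⊢ (p0 ∧ (p1 ∨ p0))
      [Ax] p0 ⊢ p0
      [∨I₂] p0 ⊢ (p1 ∨ p0)
        [Ax] p0 ⊢ p0
  [Ax] p0 ⊢ p0

Result: YES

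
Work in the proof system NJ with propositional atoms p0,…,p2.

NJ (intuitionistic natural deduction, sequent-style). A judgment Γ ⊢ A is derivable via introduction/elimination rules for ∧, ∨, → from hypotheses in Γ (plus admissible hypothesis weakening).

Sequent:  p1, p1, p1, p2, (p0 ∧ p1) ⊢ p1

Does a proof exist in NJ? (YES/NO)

Derivation (root first):
[Wk] p1, p1, p1, p2, (p0 ∧ p1) ⊢ p1
  [Wk] p1, p1, p1, p2 ⊢ p1
    [Wk] p1, p1, p1 ⊢ p1
      [Wk] p1, p1 ⊢ p1
        [Ax] p1 ⊢ p1

Result: YES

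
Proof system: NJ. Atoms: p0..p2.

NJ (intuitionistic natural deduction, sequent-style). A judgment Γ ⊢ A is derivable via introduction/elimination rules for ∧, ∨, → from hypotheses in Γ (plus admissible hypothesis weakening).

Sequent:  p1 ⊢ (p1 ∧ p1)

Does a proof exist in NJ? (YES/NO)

Proof tree:
[∧I] p1 ⊢ (p1 ∧ p1)
  [Ax] p1 ⊢ p1
  [Wk] p1, p1 ⊢ p1
    [Ax] p1 ⊢ p1

Result: YES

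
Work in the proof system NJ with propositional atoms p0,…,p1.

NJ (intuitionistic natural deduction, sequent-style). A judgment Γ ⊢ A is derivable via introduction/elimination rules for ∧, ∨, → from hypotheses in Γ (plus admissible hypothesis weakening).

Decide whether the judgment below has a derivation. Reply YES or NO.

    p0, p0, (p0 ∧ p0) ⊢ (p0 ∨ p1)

Derivation (root first):
[Wk] p0, p0, (p0 ∧ p0) ⊢ (p0 ∨ p1)
  [Wk] p0, p0 ⊢ (p0 ∨ p1)
    [∨I₁] p0 ⊢ (p0 ∨ p1)
      [Ax] p0 ⊢ p0

Result: YES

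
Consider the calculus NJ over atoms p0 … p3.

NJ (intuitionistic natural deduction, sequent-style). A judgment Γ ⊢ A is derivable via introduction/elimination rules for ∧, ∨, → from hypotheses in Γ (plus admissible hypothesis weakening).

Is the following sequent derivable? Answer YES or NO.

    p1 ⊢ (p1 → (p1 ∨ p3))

Derivation trace:
[→I] p1 ⊢ (p1 → (p1 ∨ p3))
  [Wk] p1, p1 ⊢ (p1 ∨ p3)
    [∨I₁] p1 ⊢ (p1 ∨ p3)
      [Ax] p1 ⊢ p1

Result: YES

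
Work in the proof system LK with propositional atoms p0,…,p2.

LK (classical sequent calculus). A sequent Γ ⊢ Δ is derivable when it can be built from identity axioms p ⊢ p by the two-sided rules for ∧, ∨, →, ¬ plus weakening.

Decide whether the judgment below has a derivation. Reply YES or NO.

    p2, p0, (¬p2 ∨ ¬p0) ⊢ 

Proof tree:
[∨L] p2, p0, (¬p2 ∨ ¬p0) ⊢ 
  [¬L] p2, ¬p2 ⊢ 
    [Ax] p2 ⊢ p2
  [¬L] p0, ¬p0 ⊢ 
    [Ax] p0 ⊢ p0

Result: YES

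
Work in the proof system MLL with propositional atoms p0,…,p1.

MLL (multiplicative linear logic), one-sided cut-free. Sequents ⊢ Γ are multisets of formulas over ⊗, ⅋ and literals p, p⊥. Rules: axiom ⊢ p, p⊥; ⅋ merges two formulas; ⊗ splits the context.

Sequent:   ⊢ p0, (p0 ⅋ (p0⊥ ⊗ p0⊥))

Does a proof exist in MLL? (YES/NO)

Derivation trace:
[⅋]  ⊢ p0, (p0 ⅋ (p0⊥ ⊗ p0⊥))
  [⊗]  ⊢ p0, p0, (p0⊥ ⊗ p0⊥)
    [Ax]  ⊢ p0, p0⊥
    [Ax]  ⊢ p0, p0⊥

Result: YES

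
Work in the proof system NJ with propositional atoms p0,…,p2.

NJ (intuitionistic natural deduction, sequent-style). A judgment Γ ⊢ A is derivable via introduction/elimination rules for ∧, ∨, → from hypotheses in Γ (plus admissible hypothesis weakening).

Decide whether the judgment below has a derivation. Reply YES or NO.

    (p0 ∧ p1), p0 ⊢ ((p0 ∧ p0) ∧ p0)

Derivation trace:
[∧I] (p0 ∧ p1), p0 ⊢ ((p0 ∧ p0) ∧ p0)
  [Wk] p0, (p0 ∧ p1) ⊢ (p0 ∧ p0)
    [∧I] p0 ⊢ (p0 ∧ p0)
      [Ax] p0 ⊢ p0
      [Ax] p0 ⊢ p0
  [Ax] p0 ⊢ p0

Result: YES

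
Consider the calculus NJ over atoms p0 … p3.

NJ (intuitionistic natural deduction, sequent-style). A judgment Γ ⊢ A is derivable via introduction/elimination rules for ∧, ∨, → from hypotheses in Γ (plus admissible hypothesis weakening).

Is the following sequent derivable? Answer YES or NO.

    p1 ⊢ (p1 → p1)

Proof tree:
[→I] p1 ⊢ (p1 → p1)
  [Wk] p1, p1 ⊢ p1
    [Ax] p1 ⊢ p1

Result: YES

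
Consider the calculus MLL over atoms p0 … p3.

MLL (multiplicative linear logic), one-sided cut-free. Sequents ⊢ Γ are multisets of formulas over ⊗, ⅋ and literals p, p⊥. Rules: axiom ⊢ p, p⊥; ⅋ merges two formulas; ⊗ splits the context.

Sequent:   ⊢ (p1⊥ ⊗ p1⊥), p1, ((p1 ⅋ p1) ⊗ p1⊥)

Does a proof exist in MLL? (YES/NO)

Proof tree:
[⊗]  ⊢ (p1⊥ ⊗ p1⊥), p1, ((p1 ⅋ p1) ⊗ p1⊥)
  [⅋]  ⊢ (p1⊥ ⊗ p1⊥), (p1 ⅋ p1)
    [⊗]  ⊢ p1, p1, (p1⊥ ⊗ p1⊥)
      [Ax]  ⊢ p1, p1⊥
      [Ax]  ⊢ p1, p1⊥
  [Ax]  ⊢ p1, p1⊥

Result: YES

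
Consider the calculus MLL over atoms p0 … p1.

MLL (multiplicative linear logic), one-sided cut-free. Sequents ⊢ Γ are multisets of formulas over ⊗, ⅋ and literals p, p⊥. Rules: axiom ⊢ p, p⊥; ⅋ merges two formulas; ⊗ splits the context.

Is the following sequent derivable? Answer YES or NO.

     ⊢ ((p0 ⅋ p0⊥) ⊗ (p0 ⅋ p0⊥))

Derivation (root first):
[⊗]  ⊢ ((p0 ⅋ p0⊥) ⊗ (p0 ⅋ p0⊥))
  [⅋]  ⊢ (p0 ⅋ p0⊥)
    [Ax]  ⊢ p0, p0⊥
  [⅋]  ⊢ (p0 ⅋ p0⊥)
    [Ax]  ⊢ p0, p0⊥

Result: YES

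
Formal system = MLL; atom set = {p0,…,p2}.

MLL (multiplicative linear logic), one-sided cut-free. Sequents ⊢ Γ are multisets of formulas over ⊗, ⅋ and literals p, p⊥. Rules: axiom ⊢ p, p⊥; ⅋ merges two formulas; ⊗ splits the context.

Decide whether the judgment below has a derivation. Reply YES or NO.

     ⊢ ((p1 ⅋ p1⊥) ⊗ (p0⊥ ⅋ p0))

Proof tree:
[⊗]  ⊢ ((p1 ⅋ p1⊥) ⊗ (p0⊥ ⅋ p0))
  [⅋]  ⊢ (p1 ⅋ p1⊥)
    [Ax]  ⊢ p1, p1⊥
  [⅋]  ⊢ (p0⊥ ⅋ p0)
    [Ax]  ⊢ p0, p0⊥

Result: YES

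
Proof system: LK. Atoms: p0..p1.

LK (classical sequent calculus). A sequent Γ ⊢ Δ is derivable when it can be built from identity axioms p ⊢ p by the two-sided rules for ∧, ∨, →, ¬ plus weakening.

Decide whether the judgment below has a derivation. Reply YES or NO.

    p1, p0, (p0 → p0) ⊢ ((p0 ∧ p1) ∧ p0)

Proof tree:
[→L] p1, p0, (p0 → p0) ⊢ ((p0 ∧ p1) ∧ p0)
  [Ax] p0 ⊢ p0
  [∧R] p1, p0 ⊢ ((p0 ∧ p1) ∧ p0)
    [∧R] p1, p0 ⊢ (p0 ∧ p1)
      [Ax] p0 ⊢ p0
      [Ax] p1 ⊢ p1
    [Ax] p0 ⊢ p0

Result: YES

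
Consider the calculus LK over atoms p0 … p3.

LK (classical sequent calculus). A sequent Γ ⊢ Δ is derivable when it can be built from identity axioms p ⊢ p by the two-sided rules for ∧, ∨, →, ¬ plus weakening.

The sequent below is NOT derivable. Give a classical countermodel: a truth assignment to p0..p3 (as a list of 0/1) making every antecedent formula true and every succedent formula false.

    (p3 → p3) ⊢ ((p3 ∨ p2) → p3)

Enumerate valuations to refute Γ ⊢ Δ:
  v=0000: Γ:[(p3 → p3)=T] Δ:[((p3 ∨ p2) → p3)=T] refutes=False
  v=0001: Γ:[(p3 → p3)=T] Δ:[((p3 ∨ p2) → p3)=T] refutes=False
  v=0010: Γ:[(p3 → p3)=T] Δ:[((p3 ∨ p2) → p3)=F] refutes=True  ← countermodel

Result: [0, 0, 1, 0]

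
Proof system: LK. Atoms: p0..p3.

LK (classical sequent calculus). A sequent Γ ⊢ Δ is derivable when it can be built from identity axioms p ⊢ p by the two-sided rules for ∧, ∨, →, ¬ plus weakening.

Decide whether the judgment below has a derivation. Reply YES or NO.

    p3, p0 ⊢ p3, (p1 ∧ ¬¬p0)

Proof tree:
[∧R] p3, p0 ⊢ p3, (p1 ∧ ¬¬p0)
  [WR] p3 ⊢ p3, p1
    [Ax] p3 ⊢ p3
  [¬R] p0 ⊢ ¬¬p0
    [¬L] p0, ¬p0 ⊢ 
      [Ax] p0 ⊢ p0

Result: YES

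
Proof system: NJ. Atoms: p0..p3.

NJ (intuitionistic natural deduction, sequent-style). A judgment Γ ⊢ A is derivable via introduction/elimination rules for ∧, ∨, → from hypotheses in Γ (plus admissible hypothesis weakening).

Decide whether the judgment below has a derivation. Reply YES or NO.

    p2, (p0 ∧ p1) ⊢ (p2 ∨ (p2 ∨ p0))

Proof tree:
[∨I₂] p2, (p0 ∧ p1) ⊢ (p2 ∨ (p2 ∨ p0))
  [∨I₁] p2, (p0 ∧ p1) ⊢ (p2 ∨ p0)
    [Wk] p2, (p0 ∧ p1) ⊢ p2
      [Ax] p2 ⊢ p2

Result: YES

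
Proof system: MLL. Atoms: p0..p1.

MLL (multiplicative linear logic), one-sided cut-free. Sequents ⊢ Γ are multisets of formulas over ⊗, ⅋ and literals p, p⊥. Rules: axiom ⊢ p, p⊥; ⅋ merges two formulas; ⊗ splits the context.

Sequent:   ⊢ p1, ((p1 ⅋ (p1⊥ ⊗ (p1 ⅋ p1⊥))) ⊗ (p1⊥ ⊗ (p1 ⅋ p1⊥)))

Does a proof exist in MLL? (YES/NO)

Derivation trace:
[⊗]  ⊢ p1, ((p1 ⅋ (p1⊥ ⊗ (p1 ⅋ p1⊥))) ⊗ (p1⊥ ⊗ (p1 ⅋ p1⊥)))
  [⅋]  ⊢ (p1 ⅋ (p1⊥ ⊗ (p1 ⅋ p1⊥)))
    [⊗]  ⊢ p1, (p1⊥ ⊗ (p1 ⅋ p1⊥))
      [Ax]  ⊢ p1, p1⊥
      [⅋]  ⊢ (p1 ⅋ p1⊥)
        [Ax]  ⊢ p1, p1⊥
  [⊗]  ⊢ p1, (p1⊥ ⊗ (p1 ⅋ p1⊥))
    [Ax]  ⊢ p1, p1⊥
    [⅋]  ⊢ (p1 ⅋ p1⊥)
      [Ax]  ⊢ p1, p1⊥

Result: YES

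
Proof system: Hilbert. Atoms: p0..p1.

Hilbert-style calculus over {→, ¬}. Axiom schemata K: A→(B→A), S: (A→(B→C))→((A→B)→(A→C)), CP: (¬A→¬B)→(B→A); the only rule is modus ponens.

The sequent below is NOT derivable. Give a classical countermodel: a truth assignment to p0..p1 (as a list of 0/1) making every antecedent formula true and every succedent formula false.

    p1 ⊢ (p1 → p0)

Truth-table refutation:
  v=00: Γ:[p1=F] Δ:[(p1 → p0)=T] refutes=False
  v=01: Γ:[p1=T] Δ:[(p1 → p0)=F] refutes=True  ← countermodel

Result: [0, 1]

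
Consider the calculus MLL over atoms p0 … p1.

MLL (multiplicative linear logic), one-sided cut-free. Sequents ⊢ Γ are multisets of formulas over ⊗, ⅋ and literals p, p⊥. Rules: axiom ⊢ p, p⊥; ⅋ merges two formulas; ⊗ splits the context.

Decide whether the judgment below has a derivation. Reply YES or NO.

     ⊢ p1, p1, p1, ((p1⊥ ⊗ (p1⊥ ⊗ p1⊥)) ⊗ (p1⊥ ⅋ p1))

Derivation trace:
[⊗]  ⊢ p1, p1, p1, ((p1⊥ ⊗ (p1⊥ ⊗ p1⊥)) ⊗ (p1⊥ ⅋ p1))
  [⊗]  ⊢ p1, p1, p1, (p1⊥ ⊗ (p1⊥ ⊗ p1⊥))
    [Ax]  ⊢ p1, p1⊥
    [⊗]  ⊢ p1, p1, (p1⊥ ⊗ p1⊥)
      [Ax]  ⊢ p1, p1⊥
      [Ax]  ⊢ p1, p1⊥
  [⅋]  ⊢ (p1⊥ ⅋ p1)
    [Ax]  ⊢ p1, p1⊥

Result: YES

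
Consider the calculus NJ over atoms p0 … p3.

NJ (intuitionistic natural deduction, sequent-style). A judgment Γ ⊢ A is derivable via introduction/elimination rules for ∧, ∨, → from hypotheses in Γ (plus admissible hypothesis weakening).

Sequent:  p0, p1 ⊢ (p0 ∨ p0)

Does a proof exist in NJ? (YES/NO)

Derivation trace:
[∨I₁] p0, p1 ⊢ (p0 ∨ p0)
  [Wk] p0, p1 ⊢ p0
    [Ax] p0 ⊢ p0

Result: YES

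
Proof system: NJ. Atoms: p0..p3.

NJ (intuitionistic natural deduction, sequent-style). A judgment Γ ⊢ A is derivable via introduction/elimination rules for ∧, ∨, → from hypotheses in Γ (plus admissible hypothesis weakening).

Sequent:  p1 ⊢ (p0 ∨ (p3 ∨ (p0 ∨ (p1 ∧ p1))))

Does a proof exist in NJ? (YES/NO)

Proof tree:
[∨I₂] p1 ⊢ (p0 ∨ (p3 ∨ (p0 ∨ (p1 ∧ p1))))
  [∨I₂] p1 ⊢ (p3 ∨ (p0 ∨ (p1 ∧ p1)))
    [∨I₂] p1 ⊢ (p0 ∨ (p1 ∧ p1))
      [∧I] p1 ⊢ (p1 ∧ p1)
        [Ax] p1 ⊢ p1
        [Ax] p1 ⊢ p1

Result: YES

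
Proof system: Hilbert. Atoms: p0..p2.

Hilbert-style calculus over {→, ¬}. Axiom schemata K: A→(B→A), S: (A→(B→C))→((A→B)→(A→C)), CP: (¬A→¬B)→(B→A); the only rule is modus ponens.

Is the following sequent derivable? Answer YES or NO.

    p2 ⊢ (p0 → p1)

Search for a countermodel by truth-table:
  v=000: Γ:[p2=F] Δ:[(p0 → p1)=T] refutes=False
  v=001: Γ:[p2=T] Δ:[(p0 → p1)=T] refutes=False
  v=010: Γ:[p2=F] Δ:[(p0 → p1)=T] refutes=False
  v=011: Γ:[p2=T] Δ:[(p0 → p1)=T] refutes=False
  v=100: Γ:[p2=F] Δ:[(p0 → p1)=F] refutes=False
  v=101: Γ:[p2=T] Δ:[(p0 → p1)=F] refutes=True  ← countermodel

Result: NO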